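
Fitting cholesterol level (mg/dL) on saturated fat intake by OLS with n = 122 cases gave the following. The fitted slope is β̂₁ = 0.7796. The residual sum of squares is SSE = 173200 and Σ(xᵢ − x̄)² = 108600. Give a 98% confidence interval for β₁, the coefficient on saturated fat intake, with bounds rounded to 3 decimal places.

MSE = SSE/(n − 2) = 173200/120 = 1443.33.
SE(β̂₁) = √(MSE/Sₓₓ) = √(1443.33/108600) = 0.115284.
df = n − 2 = 120.
t* = t_{0.01, 120} = 2.357825.
Margin = t* × SE = 2.357825 × 0.115284 = 0.27182.
CI: 0.7796 ± 0.27182 → (0.508, 1.051).
With 98% confidence, each one-unit increase in saturated fat intake is associated with a change of between 0.508 and 1.051 mg/dL in cholesterol level.

(0.508, 1.051)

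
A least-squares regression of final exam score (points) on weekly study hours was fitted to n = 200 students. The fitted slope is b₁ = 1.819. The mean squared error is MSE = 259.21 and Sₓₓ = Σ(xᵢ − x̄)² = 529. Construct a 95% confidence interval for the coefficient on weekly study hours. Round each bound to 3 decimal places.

(0.439, 3.199)

SE(b₁) = √(MSE/Sₓₓ) = √(259.21/529) = 0.7.
df = n − 2 = 198.
t* = t_{0.025, 198} = 1.972017.
Margin = t* × SE = 1.972017 × 0.7 = 1.38041.
CI: 1.819 ± 1.38041 → (0.439, 3.199).
With 95% confidence, each one-unit increase in weekly study hours is associated with a change of between 0.439 and 3.199 points in final exam score.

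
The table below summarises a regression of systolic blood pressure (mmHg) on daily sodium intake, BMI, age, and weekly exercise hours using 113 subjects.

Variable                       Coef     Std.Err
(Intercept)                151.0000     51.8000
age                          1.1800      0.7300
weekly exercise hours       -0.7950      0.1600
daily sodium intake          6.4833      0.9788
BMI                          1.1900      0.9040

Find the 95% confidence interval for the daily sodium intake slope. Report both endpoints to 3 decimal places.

(4.543, 8.423)

Read off: b = 6.4833, SE = 0.9788 for daily sodium intake.
df = n − k − 1 = 113 − 4 − 1 = 108.
t* = t_{0.025, 108} = 1.982173.
Margin = t* × SE = 1.982173 × 0.9788 = 1.94015.
CI: 6.4833 ± 1.94015 → (4.543, 8.423).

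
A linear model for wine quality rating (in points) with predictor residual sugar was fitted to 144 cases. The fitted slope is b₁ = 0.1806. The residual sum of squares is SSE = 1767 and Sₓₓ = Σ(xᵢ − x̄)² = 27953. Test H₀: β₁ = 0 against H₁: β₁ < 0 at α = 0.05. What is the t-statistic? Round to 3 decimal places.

MSE = SSE/(n − 2) = 1767/142 = 12.4437.
SE(b₁) = √(MSE/Sₓₓ) = √(12.4437/27953) = 0.0210989.
t = 0.1806 / 0.0210989 = 8.560.
df = n − 2 = 142.
One-sided p ≈ 1.0000, which is ≥ 0.05, so fail to reject H₀.
The data do not give significant evidence that the true slope on residual sugar is negative.

t = 8.560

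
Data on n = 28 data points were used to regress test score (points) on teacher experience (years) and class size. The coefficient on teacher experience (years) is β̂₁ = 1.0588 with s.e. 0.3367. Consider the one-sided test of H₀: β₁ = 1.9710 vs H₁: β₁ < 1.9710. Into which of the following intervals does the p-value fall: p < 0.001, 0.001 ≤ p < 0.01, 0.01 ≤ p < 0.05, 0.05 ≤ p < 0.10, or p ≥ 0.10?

t = (1.0588 − 1.9710) / 0.3367 = -2.709.
df = n − k − 1 = 28 − 2 − 1 = 25.
One-sided p = P(T_{25} < t) ≈ 0.0060.
So 0.001 ≤ p < 0.01.

0.001 ≤ p < 0.01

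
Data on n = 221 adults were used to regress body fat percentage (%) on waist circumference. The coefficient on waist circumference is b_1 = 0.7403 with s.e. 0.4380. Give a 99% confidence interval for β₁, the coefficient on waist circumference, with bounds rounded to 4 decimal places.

df = n − 2 = 221 − 2 = 219.
t* = t_{0.005, 219} = 2.598465.
Margin = t* × SE = 2.598465 × 0.4380 = 1.138128.
CI: 0.7403 ± 1.138128 → (-0.3978, 1.8784).
With 99% confidence, each one-unit increase in waist circumference is associated with a change of between -0.3978 and 1.8784 % in body fat percentage.

(-0.3978, 1.8784)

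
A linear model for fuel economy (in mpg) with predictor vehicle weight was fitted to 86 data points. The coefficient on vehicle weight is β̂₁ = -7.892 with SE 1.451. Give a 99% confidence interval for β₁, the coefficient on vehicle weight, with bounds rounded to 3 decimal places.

(-11.716, -4.068)

df = n − 2 = 86 − 2 = 84.
t* = t_{0.005, 84} = 2.635632.
Margin = t* × SE = 2.635632 × 1.451 = 3.82430.
CI: -7.892 ± 3.82430 → (-11.716, -4.068).
With 99% confidence, each one-unit increase in vehicle weight is associated with a change of between -11.716 and -4.068 mpg in fuel economy.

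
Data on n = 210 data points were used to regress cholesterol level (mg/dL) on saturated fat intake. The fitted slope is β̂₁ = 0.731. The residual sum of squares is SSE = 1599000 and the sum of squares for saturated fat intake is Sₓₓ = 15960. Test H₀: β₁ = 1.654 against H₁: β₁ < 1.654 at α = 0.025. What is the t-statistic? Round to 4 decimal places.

t = -1.3299

MSE = SSE/(n − 2) = 1599000/208 = 7687.5.
SE(β̂₁) = √(MSE/Sₓₓ) = √(7687.5/15960) = 0.694027.
t = (0.731 − 1.654) / 0.694027 = -1.3299.
df = n − 2 = 208.
One-sided p ≈ 0.0925, which is ≥ 0.025, so fail to reject H₀.
The data do not give significant evidence that the true slope on saturated fat intake is below 1.654 mg/dL per unit.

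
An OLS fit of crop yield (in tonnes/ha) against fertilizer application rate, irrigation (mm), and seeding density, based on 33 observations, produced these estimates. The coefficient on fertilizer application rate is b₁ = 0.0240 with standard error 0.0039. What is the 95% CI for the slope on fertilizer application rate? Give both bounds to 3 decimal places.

(0.016, 0.032)

df = n − k − 1 = 33 − 3 − 1 = 29.
t* = t_{0.025, 29} = 2.04523.
Margin = t* × SE = 2.04523 × 0.0039 = 0.00798.
CI: 0.0240 ± 0.00798 → (0.016, 0.032).
With 95% confidence, each one-unit increase in fertilizer application rate is associated with a change of between 0.016 and 0.032 tonnes/ha in crop yield, holding the other predictors fixed.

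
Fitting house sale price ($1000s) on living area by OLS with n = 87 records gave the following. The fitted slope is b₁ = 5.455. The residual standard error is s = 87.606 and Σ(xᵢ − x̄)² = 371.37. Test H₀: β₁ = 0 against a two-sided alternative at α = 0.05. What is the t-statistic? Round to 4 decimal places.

t = 1.2000

SE(b₁) = s/√Sₓₓ = 87.606/√371.37 = 4.54601.
t = 5.455 / 4.54601 = 1.2000.
df = n − 2 = 85.
Two-sided p ≈ 0.2335, which is ≥ 0.05, so fail to reject H₀.
The data do not give significant evidence of an association between living area and house sale price.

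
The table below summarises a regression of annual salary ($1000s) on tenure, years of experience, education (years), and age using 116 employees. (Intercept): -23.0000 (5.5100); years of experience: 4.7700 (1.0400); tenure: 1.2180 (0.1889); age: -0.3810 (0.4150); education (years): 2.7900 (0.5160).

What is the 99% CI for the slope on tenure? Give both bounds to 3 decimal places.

Read off: b = 1.2180, SE = 0.1889 for tenure.
df = n − k − 1 = 116 − 4 − 1 = 111.
t* = t_{0.005, 111} = 2.620849.
Margin = t* × SE = 2.620849 × 0.1889 = 0.49508.
CI: 1.2180 ± 0.49508 → (0.723, 1.713).

(0.723, 1.713)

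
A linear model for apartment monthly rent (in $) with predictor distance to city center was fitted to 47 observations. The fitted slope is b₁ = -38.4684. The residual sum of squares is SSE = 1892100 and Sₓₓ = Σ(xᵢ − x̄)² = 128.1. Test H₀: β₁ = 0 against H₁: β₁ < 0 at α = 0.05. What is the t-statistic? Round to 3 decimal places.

MSE = SSE/(n − 2) = 1892100/45 = 42046.7.
SE(b₁) = √(MSE/Sₓₓ) = √(42046.7/128.1) = 18.1172.
t = -38.4684 / 18.1172 = -2.123.
df = n − 2 = 45.
One-sided p ≈ 0.0196, which is < 0.05, so reject H₀.
There is evidence that the true slope on distance to city center is negative.

t = -2.123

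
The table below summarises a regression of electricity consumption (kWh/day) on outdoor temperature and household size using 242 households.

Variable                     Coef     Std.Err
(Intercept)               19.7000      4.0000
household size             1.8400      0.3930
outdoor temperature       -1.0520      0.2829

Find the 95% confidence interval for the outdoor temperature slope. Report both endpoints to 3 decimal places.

Read off: b = -1.0520, SE = 0.2829 for outdoor temperature.
df = n − k − 1 = 242 − 2 − 1 = 239.
t* = t_{0.025, 239} = 1.969939.
Margin = t* × SE = 1.969939 × 0.2829 = 0.55730.
CI: -1.0520 ± 0.55730 → (-1.609, -0.495).

(-1.609, -0.495)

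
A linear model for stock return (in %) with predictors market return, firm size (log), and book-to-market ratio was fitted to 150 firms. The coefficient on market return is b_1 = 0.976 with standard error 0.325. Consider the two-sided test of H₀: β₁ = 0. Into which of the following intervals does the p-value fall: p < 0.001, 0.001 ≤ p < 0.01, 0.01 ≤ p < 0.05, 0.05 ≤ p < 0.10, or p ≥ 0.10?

t = 0.976 / 0.325 = 3.003.
df = n − k − 1 = 150 − 3 − 1 = 146.
Two-sided p = 2·P(T_{146} > |t|) ≈ 0.0031.
So 0.001 ≤ p < 0.01.

0.001 ≤ p < 0.01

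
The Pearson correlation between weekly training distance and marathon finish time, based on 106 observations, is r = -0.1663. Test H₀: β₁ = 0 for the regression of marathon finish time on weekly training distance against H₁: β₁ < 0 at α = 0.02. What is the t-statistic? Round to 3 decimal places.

t = r·√(n − 2)/√(1 − r²) = -0.1663·√104/√0.972344 = -1.720.
df = n − 2 = 104.
One-sided p ≈ 0.0442, which is ≥ 0.02, so fail to reject H₀.
The data do not give significant evidence of a linear association between weekly training distance and marathon finish time.

t = -1.720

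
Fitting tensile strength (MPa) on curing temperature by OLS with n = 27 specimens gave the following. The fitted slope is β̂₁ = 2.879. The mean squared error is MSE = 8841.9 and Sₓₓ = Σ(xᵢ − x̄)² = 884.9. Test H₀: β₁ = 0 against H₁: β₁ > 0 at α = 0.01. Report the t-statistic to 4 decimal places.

t = 0.9108

SE(β̂₁) = √(MSE/Sₓₓ) = √(8841.9/884.9) = 3.16101.
t = 2.879 / 3.16101 = 0.9108.
df = n − 2 = 25.
One-sided p ≈ 0.1856, which is ≥ 0.01, so fail to reject H₀.
The data do not give significant evidence that the true slope on curing temperature is positive.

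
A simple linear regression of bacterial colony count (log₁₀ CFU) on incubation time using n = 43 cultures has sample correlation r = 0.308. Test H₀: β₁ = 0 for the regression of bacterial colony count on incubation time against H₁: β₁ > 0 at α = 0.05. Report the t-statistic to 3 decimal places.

t = r·√(n − 2)/√(1 − r²) = 0.308·√41/√0.905136 = 2.073.
df = n − 2 = 41.
One-sided p ≈ 0.0223, which is < 0.05, so reject H₀.
There is evidence of a linear association between incubation time and bacterial colony count.

t = 2.073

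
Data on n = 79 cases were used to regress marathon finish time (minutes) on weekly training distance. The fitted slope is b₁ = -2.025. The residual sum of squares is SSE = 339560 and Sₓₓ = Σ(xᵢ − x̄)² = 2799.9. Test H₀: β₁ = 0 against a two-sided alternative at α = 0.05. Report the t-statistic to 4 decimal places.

t = -1.6136

MSE = SSE/(n − 2) = 339560/77 = 4409.87.
SE(b₁) = √(MSE/Sₓₓ) = √(4409.87/2799.9) = 1.25499.
t = -2.025 / 1.25499 = -1.6136.
df = n − 2 = 77.
Two-sided p ≈ 0.1107, which is ≥ 0.05, so fail to reject H₀.
The data do not give significant evidence of an association between weekly training distance and marathon finish time.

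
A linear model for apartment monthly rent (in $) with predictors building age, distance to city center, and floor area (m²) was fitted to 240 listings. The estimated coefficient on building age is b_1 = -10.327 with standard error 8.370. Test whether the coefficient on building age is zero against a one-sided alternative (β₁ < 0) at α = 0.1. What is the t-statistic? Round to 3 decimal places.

H₀: β₁ = 0 vs H₁: β₁ < 0.
t = (b_1 − β₁⁰)/SE = -10.327 / 8.370 = -1.234.
df = n − k − 1 = 240 − 3 − 1 = 236.
One-sided p ≈ 0.1093, which is ≥ 0.1, so fail to reject H₀.
The data do not give significant evidence that the true slope on building age is negative, holding the other predictors fixed.

t = -1.234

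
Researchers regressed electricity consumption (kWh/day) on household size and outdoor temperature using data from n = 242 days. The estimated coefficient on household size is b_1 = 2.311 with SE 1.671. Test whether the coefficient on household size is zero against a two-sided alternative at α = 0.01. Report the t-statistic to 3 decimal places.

t = 1.383

H₀: β₁ = 0 vs H₁: β₁ ≠ 0.
t = (b_1 − β₁⁰)/SE = 2.311 / 1.671 = 1.383.
df = n − k − 1 = 242 − 2 − 1 = 239.
Two-sided p ≈ 0.1680, which is ≥ 0.01, so fail to reject H₀.
The data do not give significant evidence of an association between household size and electricity consumption, after adjusting for the other predictors.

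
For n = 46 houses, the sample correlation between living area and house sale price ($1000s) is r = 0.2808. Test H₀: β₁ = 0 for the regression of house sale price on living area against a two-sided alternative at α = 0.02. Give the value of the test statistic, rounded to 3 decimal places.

t = r·√(n − 2)/√(1 − r²) = 0.2808·√44/√0.921151 = 1.941.
df = n − 2 = 44.
Two-sided p ≈ 0.0587, which is ≥ 0.02, so fail to reject H₀.
The data do not give significant evidence of a linear association between living area and house sale price.

t = 1.941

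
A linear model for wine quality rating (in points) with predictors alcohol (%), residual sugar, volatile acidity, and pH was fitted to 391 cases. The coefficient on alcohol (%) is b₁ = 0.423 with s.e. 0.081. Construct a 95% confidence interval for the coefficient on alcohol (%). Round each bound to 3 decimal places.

df = n − k − 1 = 391 − 4 − 1 = 386.
t* = t_{0.025, 386} = 1.966129.
Margin = t* × SE = 1.966129 × 0.081 = 0.15926.
CI: 0.423 ± 0.15926 → (0.264, 0.582).
With 95% confidence, each one-unit increase in alcohol (%) is associated with a change of between 0.264 and 0.582 points in wine quality rating, holding the other predictors fixed.

(0.264, 0.582)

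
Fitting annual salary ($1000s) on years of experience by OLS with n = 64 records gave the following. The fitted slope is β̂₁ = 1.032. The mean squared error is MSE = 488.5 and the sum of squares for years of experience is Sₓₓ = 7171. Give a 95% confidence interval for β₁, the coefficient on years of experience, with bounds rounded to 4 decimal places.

(0.5103, 1.5537)

SE(β̂₁) = √(MSE/Sₓₓ) = √(488.5/7171) = 0.261001.
df = n − 2 = 62.
t* = t_{0.025, 62} = 1.998972.
Margin = t* × SE = 1.998972 × 0.261001 = 0.521734.
CI: 1.032 ± 0.521734 → (0.5103, 1.5537).
With 95% confidence, each one-unit increase in years of experience is associated with a change of between 0.5103 and 1.5537 $1000s in annual salary.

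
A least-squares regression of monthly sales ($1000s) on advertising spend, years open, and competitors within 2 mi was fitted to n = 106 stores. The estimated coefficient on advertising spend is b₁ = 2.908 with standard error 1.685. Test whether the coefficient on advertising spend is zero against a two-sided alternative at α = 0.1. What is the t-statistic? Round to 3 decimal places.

H₀: β₁ = 0 vs H₁: β₁ ≠ 0.
t = (b₁ − β₁⁰)/SE = 2.908 / 1.685 = 1.726.
df = n − k − 1 = 106 − 3 − 1 = 102.
Two-sided p ≈ 0.0874, which is < 0.1, so reject H₀.
There is evidence that advertising spend is associated with monthly sales, holding the other predictors fixed.

t = 1.726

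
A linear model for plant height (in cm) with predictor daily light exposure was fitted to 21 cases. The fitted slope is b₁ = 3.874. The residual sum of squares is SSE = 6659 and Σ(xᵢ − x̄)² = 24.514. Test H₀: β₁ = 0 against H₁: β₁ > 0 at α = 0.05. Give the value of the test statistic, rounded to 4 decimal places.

MSE = SSE/(n − 2) = 6659/19 = 350.474.
SE(b₁) = √(MSE/Sₓₓ) = √(350.474/24.514) = 3.78112.
t = 3.874 / 3.78112 = 1.0246.
df = n − 2 = 19.
One-sided p ≈ 0.1592, which is ≥ 0.05, so fail to reject H₀.
The data do not give significant evidence that the true slope on daily light exposure is positive.

t = 1.0246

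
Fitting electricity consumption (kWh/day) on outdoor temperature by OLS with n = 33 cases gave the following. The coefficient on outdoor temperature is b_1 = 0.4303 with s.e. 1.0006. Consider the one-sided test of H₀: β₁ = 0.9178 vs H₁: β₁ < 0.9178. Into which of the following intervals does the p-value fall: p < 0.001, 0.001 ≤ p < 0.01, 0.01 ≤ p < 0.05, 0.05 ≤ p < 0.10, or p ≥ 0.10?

p ≥ 0.10

t = (0.4303 − 0.9178) / 1.0006 = -0.487.
df = n − 2 = 33 − 2 = 31.
One-sided p = P(T_{31} < t) ≈ 0.3148.
So p ≥ 0.10.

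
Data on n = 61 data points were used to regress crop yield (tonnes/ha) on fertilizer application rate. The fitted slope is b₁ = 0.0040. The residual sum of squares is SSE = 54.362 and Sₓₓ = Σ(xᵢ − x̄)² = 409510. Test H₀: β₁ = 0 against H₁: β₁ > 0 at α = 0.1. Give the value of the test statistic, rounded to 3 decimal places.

t = 2.667

MSE = SSE/(n − 2) = 54.362/59 = 0.92139.
SE(b₁) = √(MSE/Sₓₓ) = √(0.92139/409510) = 0.00149999.
t = 0.0040 / 0.00149999 = 2.667.
df = n − 2 = 59.
One-sided p ≈ 0.0049, which is < 0.1, so reject H₀.
There is evidence that the true slope on fertilizer application rate is positive.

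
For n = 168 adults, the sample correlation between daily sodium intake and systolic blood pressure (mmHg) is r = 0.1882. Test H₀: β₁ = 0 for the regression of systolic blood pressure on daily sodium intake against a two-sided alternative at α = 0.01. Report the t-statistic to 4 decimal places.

t = r·√(n − 2)/√(1 − r²) = 0.1882·√166/√0.964581 = 2.4689.
df = n − 2 = 166.
Two-sided p ≈ 0.0146, which is ≥ 0.01, so fail to reject H₀.
The data do not give significant evidence of a linear association between daily sodium intake and systolic blood pressure.

t = 2.4689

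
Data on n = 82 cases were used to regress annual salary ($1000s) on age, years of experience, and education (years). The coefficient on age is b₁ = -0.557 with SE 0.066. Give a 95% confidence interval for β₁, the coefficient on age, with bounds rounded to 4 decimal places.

df = n − k − 1 = 82 − 3 − 1 = 78.
t* = t_{0.025, 78} = 1.990847.
Margin = t* × SE = 1.990847 × 0.066 = 0.131396.
CI: -0.557 ± 0.131396 → (-0.6884, -0.4256).
With 95% confidence, each one-unit increase in age is associated with a change of between -0.6884 and -0.4256 $1000s in annual salary, holding the other predictors fixed.

(-0.6884, -0.4256)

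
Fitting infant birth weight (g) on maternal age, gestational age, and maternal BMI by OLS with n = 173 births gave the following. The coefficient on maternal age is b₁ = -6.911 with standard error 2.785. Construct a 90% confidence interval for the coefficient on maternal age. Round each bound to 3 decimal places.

df = n − k − 1 = 173 − 3 − 1 = 169.
t* = t_{0.05, 169} = 1.65392.
Margin = t* × SE = 1.65392 × 2.785 = 4.60617.
CI: -6.911 ± 4.60617 → (-11.517, -2.305).
With 90% confidence, each one-unit increase in maternal age is associated with a change of between -11.517 and -2.305 g in infant birth weight, holding the other predictors fixed.

(-11.517, -2.305)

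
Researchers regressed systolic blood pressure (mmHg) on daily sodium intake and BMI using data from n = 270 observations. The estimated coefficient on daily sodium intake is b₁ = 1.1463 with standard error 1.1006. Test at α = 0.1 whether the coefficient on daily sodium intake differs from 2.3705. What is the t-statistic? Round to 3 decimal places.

H₀: β₁ = 2.3705 vs H₁: β₁ ≠ 2.3705.
t = (b₁ − β₁⁰)/SE = (1.1463 − 2.3705) / 1.1006 = -1.112.
df = n − k − 1 = 270 − 2 − 1 = 267.
Two-sided p ≈ 0.2670, which is ≥ 0.1, so fail to reject H₀.
The data are consistent with a true slope of 2.3705 mmHg per unit of daily sodium intake, holding the other predictors fixed.

t = -1.112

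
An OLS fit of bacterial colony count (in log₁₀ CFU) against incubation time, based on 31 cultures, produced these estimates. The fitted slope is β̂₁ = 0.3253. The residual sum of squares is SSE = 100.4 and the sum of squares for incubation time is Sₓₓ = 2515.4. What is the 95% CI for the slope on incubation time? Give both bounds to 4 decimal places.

(0.2494, 0.4012)

MSE = SSE/(n − 2) = 100.4/29 = 3.46207.
SE(β̂₁) = √(MSE/Sₓₓ) = √(3.46207/2515.4) = 0.0370992.
df = n − 2 = 29.
t* = t_{0.025, 29} = 2.04523.
Margin = t* × SE = 2.04523 × 0.0370992 = 0.075876.
CI: 0.3253 ± 0.075876 → (0.2494, 0.4012).
With 95% confidence, each one-unit increase in incubation time is associated with a change of between 0.2494 and 0.4012 log₁₀ CFU in bacterial colony count.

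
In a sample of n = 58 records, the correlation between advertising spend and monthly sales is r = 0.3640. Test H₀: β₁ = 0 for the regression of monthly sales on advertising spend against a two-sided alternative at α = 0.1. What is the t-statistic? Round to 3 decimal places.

t = r·√(n − 2)/√(1 − r²) = 0.3640·√56/√0.867504 = 2.925.
df = n − 2 = 56.
Two-sided p ≈ 0.0050, which is < 0.1, so reject H₀.
There is evidence of a linear association between advertising spend and monthly sales.

t = 2.925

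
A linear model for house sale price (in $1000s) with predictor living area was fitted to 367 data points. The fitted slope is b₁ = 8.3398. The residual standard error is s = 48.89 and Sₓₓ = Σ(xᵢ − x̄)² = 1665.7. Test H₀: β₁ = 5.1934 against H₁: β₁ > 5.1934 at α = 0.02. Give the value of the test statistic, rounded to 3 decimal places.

t = 2.627

SE(b₁) = s/√Sₓₓ = 48.89/√1665.7 = 1.1979.
t = (8.3398 − 5.1934) / 1.1979 = 2.627.
df = n − 2 = 365.
One-sided p ≈ 0.0045, which is < 0.02, so reject H₀.
There is evidence that the true slope on living area exceeds 5.1934 $1000s per unit.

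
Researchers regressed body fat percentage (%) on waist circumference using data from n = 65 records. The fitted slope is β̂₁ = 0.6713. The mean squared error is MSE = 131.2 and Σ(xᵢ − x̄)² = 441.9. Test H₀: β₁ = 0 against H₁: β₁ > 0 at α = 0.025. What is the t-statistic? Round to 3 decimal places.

t = 1.232

SE(β̂₁) = √(MSE/Sₓₓ) = √(131.2/441.9) = 0.544885.
t = 0.6713 / 0.544885 = 1.232.
df = n − 2 = 63.
One-sided p ≈ 0.1113, which is ≥ 0.025, so fail to reject H₀.
The data do not give significant evidence that the true slope on waist circumference is positive.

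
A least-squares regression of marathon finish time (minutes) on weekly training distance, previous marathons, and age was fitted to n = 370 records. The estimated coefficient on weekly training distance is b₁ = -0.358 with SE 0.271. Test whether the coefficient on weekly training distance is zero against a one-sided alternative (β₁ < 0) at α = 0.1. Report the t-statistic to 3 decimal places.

t = -1.321

H₀: β₁ = 0 vs H₁: β₁ < 0.
t = (b₁ − β₁⁰)/SE = -0.358 / 0.271 = -1.321.
df = n − k − 1 = 370 − 3 − 1 = 366.
One-sided p ≈ 0.0937, which is < 0.1, so reject H₀.
There is evidence that the true slope on weekly training distance is negative, holding the other predictors fixed.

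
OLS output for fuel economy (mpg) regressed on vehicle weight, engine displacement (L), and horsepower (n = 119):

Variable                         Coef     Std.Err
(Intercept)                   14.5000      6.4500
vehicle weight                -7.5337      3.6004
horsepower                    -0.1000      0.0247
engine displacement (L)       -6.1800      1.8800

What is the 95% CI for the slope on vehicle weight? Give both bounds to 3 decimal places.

Read off: b = -7.5337, SE = 3.6004 for vehicle weight.
df = n − k − 1 = 119 − 3 − 1 = 115.
t* = t_{0.025, 115} = 1.980808.
Margin = t* × SE = 1.980808 × 3.6004 = 7.13170.
CI: -7.5337 ± 7.13170 → (-14.665, -0.402).

(-14.665, -0.402)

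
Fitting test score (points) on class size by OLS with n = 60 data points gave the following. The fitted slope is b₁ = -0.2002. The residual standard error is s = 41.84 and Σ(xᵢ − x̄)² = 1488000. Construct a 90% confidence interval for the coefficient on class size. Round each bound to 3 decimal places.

(-0.258, -0.143)

SE(b₁) = s/√Sₓₓ = 41.84/√1488000 = 0.0342997.
df = n − 2 = 58.
t* = t_{0.05, 58} = 1.671553.
Margin = t* × SE = 1.671553 × 0.0342997 = 0.05733.
CI: -0.2002 ± 0.05733 → (-0.258, -0.143).
With 90% confidence, each one-unit increase in class size is associated with a change of between -0.258 and -0.143 points in test score.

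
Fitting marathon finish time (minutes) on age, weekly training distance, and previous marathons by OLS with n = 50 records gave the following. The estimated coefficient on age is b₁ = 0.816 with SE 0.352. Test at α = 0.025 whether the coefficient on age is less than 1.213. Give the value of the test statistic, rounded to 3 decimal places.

t = -1.128

H₀: β₁ = 1.213 vs H₁: β₁ < 1.213.
t = (b₁ − β₁⁰)/SE = (0.816 − 1.213) / 0.352 = -1.128.
df = n − k − 1 = 50 − 3 − 1 = 46.
One-sided p ≈ 0.1326, which is ≥ 0.025, so fail to reject H₀.
The data do not give significant evidence that the true slope on age is below 1.213 minutes per unit, holding the other predictors fixed.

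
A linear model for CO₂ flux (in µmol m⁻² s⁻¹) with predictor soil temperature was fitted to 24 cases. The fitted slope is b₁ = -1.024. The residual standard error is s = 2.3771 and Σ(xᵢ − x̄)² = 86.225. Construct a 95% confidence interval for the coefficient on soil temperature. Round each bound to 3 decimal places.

SE(b₁) = s/√Sₓₓ = 2.3771/√86.225 = 0.255995.
df = n − 2 = 22.
t* = t_{0.025, 22} = 2.073873.
Margin = t* × SE = 2.073873 × 0.255995 = 0.53090.
CI: -1.024 ± 0.53090 → (-1.555, -0.493).
With 95% confidence, each one-unit increase in soil temperature is associated with a change of between -1.555 and -0.493 µmol m⁻² s⁻¹ in CO₂ flux.

(-1.555, -0.493)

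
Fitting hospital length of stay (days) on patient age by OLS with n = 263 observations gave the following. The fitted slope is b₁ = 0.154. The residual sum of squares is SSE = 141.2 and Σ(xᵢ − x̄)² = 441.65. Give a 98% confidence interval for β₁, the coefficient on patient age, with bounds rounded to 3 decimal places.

MSE = SSE/(n − 2) = 141.2/261 = 0.540996.
SE(b₁) = √(MSE/Sₓₓ) = √(0.540996/441.65) = 0.0349992.
df = n − 2 = 261.
t* = t_{0.01, 261} = 2.34072.
Margin = t* × SE = 2.34072 × 0.0349992 = 0.08192.
CI: 0.154 ± 0.08192 → (0.072, 0.236).
With 98% confidence, each one-unit increase in patient age is associated with a change of between 0.072 and 0.236 days in hospital length of stay.

(0.072, 0.236)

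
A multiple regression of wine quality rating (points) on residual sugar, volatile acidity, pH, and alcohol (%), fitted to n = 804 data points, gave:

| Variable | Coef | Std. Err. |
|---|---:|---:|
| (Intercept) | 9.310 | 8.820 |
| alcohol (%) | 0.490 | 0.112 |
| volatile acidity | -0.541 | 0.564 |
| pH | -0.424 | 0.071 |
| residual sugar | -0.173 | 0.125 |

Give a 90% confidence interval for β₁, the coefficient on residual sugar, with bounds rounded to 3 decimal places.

Read off: b = -0.173, SE = 0.125 for residual sugar.
df = n − k − 1 = 804 − 4 − 1 = 799.
t* = t_{0.05, 799} = 1.646763.
Margin = t* × SE = 1.646763 × 0.125 = 0.20585.
CI: -0.173 ± 0.20585 → (-0.379, 0.033).

(-0.379, 0.033)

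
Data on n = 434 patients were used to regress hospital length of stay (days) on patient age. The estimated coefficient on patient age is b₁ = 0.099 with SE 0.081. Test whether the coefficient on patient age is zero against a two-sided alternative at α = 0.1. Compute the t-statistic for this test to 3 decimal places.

H₀: β₁ = 0 vs H₁: β₁ ≠ 0.
t = (b₁ − β₁⁰)/SE = 0.099 / 0.081 = 1.222.
df = n − 2 = 434 − 2 = 432.
Two-sided p ≈ 0.2223, which is ≥ 0.1, so fail to reject H₀.
The data do not give significant evidence of an association between patient age and hospital length of stay.

t = 1.222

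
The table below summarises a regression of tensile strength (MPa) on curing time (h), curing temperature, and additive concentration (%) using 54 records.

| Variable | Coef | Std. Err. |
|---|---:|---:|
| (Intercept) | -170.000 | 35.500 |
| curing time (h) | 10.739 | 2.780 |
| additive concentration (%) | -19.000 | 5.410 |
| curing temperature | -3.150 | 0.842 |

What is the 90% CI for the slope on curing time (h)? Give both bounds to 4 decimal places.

Read off: b = 10.739, SE = 2.780 for curing time (h).
df = n − k − 1 = 54 − 3 − 1 = 50.
t* = t_{0.05, 50} = 1.675905.
Margin = t* × SE = 1.675905 × 2.780 = 4.659016.
CI: 10.739 ± 4.659016 → (6.0800, 15.3980).

(6.0800, 15.3980)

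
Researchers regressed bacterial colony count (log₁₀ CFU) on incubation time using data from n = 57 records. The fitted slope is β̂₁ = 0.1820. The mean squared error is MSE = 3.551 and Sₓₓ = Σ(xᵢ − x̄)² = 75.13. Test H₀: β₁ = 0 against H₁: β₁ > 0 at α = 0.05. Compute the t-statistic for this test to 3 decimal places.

t = 0.837

SE(β̂₁) = √(MSE/Sₓₓ) = √(3.551/75.13) = 0.217405.
t = 0.1820 / 0.217405 = 0.837.
df = n − 2 = 55.
One-sided p ≈ 0.2031, which is ≥ 0.05, so fail to reject H₀.
The data do not give significant evidence that the true slope on incubation time is positive.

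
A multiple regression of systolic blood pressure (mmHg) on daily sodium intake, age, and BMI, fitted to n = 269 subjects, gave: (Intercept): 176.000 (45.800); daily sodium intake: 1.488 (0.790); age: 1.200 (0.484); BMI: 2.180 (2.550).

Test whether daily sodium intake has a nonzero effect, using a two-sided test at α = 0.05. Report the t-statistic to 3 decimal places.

Read off: b = 1.488, SE = 0.790 for daily sodium intake.
H₀: β₁ = 0 vs H₁: β₁ ≠ 0.
t = 1.488 / 0.790 = 1.884.
df = n − k − 1 = 269 − 3 − 1 = 265.
Two-sided p ≈ 0.0607, which is ≥ 0.05, so fail to reject H₀.
The data do not give significant evidence of an association between daily sodium intake and systolic blood pressure, after adjusting for the other predictors.

t = 1.884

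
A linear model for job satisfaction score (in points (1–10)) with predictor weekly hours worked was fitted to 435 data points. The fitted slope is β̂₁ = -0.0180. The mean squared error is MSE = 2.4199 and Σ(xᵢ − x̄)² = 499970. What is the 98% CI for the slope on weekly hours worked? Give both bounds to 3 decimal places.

SE(β̂₁) = √(MSE/Sₓₓ) = √(2.4199/499970) = 0.00220002.
df = n − 2 = 433.
t* = t_{0.01, 433} = 2.334991.
Margin = t* × SE = 2.334991 × 0.00220002 = 0.00514.
CI: -0.0180 ± 0.00514 → (-0.023, -0.013).
With 98% confidence, each one-unit increase in weekly hours worked is associated with a change of between -0.023 and -0.013 points (1–10) in job satisfaction score.

(-0.023, -0.013)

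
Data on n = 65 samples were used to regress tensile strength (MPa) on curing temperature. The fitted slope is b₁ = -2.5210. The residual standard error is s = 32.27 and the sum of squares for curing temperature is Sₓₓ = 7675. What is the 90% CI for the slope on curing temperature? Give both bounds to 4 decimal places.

(-3.1359, -1.9061)

SE(b₁) = s/√Sₓₓ = 32.27/√7675 = 0.368349.
df = n − 2 = 63.
t* = t_{0.05, 63} = 1.669402.
Margin = t* × SE = 1.669402 × 0.368349 = 0.614923.
CI: -2.5210 ± 0.614923 → (-3.1359, -1.9061).
With 90% confidence, each one-unit increase in curing temperature is associated with a change of between -3.1359 and -1.9061 MPa in tensile strength.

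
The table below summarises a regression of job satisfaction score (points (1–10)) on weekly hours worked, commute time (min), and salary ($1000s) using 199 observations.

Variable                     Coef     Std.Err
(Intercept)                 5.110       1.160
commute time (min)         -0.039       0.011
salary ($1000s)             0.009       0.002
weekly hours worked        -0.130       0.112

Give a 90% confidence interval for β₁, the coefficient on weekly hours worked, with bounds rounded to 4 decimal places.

Read off: b = -0.130, SE = 0.112 for weekly hours worked.
df = n − k − 1 = 199 − 3 − 1 = 195.
t* = t_{0.05, 195} = 1.652705.
Margin = t* × SE = 1.652705 × 0.112 = 0.185103.
CI: -0.130 ± 0.185103 → (-0.3151, 0.0551).

(-0.3151, 0.0551)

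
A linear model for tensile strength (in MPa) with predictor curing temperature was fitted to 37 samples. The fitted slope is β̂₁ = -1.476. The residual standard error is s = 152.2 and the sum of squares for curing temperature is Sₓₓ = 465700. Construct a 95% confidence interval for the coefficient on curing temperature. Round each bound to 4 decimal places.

(-1.9288, -1.0232)

SE(β̂₁) = s/√Sₓₓ = 152.2/√465700 = 0.223029.
df = n − 2 = 35.
t* = t_{0.025, 35} = 2.030108.
Margin = t* × SE = 2.030108 × 0.223029 = 0.452773.
CI: -1.476 ± 0.452773 → (-1.9288, -1.0232).
With 95% confidence, each one-unit increase in curing temperature is associated with a change of between -1.9288 and -1.0232 MPa in tensile strength.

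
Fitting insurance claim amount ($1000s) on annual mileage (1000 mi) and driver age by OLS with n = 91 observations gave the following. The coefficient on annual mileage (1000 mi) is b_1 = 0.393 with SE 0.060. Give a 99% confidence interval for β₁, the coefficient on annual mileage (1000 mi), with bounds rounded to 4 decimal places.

(0.2350, 0.5510)

df = n − k − 1 = 91 − 2 − 1 = 88.
t* = t_{0.005, 88} = 2.632858.
Margin = t* × SE = 2.632858 × 0.060 = 0.157971.
CI: 0.393 ± 0.157971 → (0.2350, 0.5510).
With 99% confidence, each one-unit increase in annual mileage (1000 mi) is associated with a change of between 0.2350 and 0.5510 $1000s in insurance claim amount, holding the other predictors fixed.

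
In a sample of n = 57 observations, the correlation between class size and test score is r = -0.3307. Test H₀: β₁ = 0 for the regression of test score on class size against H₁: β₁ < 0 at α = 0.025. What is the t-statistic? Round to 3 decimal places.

t = r·√(n − 2)/√(1 − r²) = -0.3307·√55/√0.890638 = -2.599.
df = n − 2 = 55.
One-sided p ≈ 0.0060, which is < 0.025, so reject H₀.
There is evidence of a linear association between class size and test score.

t = -2.599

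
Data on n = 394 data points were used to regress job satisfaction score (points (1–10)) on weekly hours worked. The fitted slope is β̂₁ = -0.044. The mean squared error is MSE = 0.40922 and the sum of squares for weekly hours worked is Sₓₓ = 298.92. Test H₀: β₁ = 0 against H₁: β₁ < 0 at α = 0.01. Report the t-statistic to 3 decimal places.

SE(β̂₁) = √(MSE/Sₓₓ) = √(0.40922/298.92) = 0.0369999.
t = -0.044 / 0.0369999 = -1.189.
df = n − 2 = 392.
One-sided p ≈ 0.1175, which is ≥ 0.01, so fail to reject H₀.
The data do not give significant evidence that the true slope on weekly hours worked is negative.

t = -1.189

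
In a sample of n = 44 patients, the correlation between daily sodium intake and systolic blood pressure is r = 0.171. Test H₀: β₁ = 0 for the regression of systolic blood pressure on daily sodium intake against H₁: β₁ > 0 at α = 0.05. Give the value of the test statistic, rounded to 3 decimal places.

t = 1.125

t = r·√(n − 2)/√(1 − r²) = 0.171·√42/√0.970759 = 1.125.
df = n − 2 = 42.
One-sided p ≈ 0.1335, which is ≥ 0.05, so fail to reject H₀.
The data do not give significant evidence of a linear association between daily sodium intake and systolic blood pressure.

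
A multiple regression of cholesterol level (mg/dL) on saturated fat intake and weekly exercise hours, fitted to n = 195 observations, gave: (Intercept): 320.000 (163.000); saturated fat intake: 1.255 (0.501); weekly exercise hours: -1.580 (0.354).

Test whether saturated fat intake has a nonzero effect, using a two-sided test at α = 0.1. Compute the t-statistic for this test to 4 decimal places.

t = 2.5050

Read off: b = 1.255, SE = 0.501 for saturated fat intake.
H₀: β₁ = 0 vs H₁: β₁ ≠ 0.
t = 1.255 / 0.501 = 2.5050.
df = n − k − 1 = 195 − 2 − 1 = 192.
Two-sided p ≈ 0.0131, which is < 0.1, so reject H₀.
There is evidence that saturated fat intake is associated with cholesterol level, holding the other predictors fixed.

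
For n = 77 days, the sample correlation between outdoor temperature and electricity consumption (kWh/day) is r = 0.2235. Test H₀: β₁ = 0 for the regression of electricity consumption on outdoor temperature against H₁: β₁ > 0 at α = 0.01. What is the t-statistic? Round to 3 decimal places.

t = r·√(n − 2)/√(1 − r²) = 0.2235·√75/√0.950048 = 1.986.
df = n − 2 = 75.
One-sided p ≈ 0.0254, which is ≥ 0.01, so fail to reject H₀.
The data do not give significant evidence of a linear association between outdoor temperature and electricity consumption.

t = 1.986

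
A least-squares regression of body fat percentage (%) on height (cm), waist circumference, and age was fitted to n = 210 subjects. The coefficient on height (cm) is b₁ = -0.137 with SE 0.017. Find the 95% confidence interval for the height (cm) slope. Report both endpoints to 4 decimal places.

df = n − k − 1 = 210 − 3 − 1 = 206.
t* = t_{0.025, 206} = 1.971547.
Margin = t* × SE = 1.971547 × 0.017 = 0.033516.
CI: -0.137 ± 0.033516 → (-0.1705, -0.1035).
With 95% confidence, each one-unit increase in height (cm) is associated with a change of between -0.1705 and -0.1035 % in body fat percentage, holding the other predictors fixed.

(-0.1705, -0.1035)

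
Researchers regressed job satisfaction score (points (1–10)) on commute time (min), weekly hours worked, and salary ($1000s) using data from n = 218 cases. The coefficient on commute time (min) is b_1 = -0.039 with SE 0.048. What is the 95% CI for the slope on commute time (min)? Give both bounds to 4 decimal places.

df = n − k − 1 = 218 − 3 − 1 = 214.
t* = t_{0.025, 214} = 1.971111.
Margin = t* × SE = 1.971111 × 0.048 = 0.094613.
CI: -0.039 ± 0.094613 → (-0.1336, 0.0556).
With 95% confidence, each one-unit increase in commute time (min) is associated with a change of between -0.1336 and 0.0556 points (1–10) in job satisfaction score, holding the other predictors fixed.

(-0.1336, 0.0556)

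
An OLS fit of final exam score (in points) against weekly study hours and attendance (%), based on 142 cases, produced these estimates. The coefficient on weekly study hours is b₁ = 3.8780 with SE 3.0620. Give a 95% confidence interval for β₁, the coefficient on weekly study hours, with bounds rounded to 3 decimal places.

(-2.176, 9.932)

df = n − k − 1 = 142 − 2 − 1 = 139.
t* = t_{0.025, 139} = 1.977178.
Margin = t* × SE = 1.977178 × 3.0620 = 6.05412.
CI: 3.8780 ± 6.05412 → (-2.176, 9.932).
With 95% confidence, each one-unit increase in weekly study hours is associated with a change of between -2.176 and 9.932 points in final exam score, holding the other predictors fixed.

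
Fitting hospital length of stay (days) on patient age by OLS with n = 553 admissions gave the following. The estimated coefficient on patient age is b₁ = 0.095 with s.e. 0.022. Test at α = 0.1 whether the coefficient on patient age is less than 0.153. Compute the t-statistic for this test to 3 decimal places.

H₀: β₁ = 0.153 vs H₁: β₁ < 0.153.
t = (b₁ − β₁⁰)/SE = (0.095 − 0.153) / 0.022 = -2.636.
df = n − 2 = 553 − 2 = 551.
One-sided p ≈ 0.0043, which is < 0.1, so reject H₀.
There is evidence that the true slope on patient age is below 0.153 days per unit.

t = -2.636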